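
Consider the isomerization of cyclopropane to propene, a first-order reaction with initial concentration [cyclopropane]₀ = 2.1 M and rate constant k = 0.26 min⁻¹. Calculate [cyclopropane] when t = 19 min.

0.01502 M

Step 1: For a first-order reaction: [cyclopropane] = [cyclopropane]₀ × e^(-kt)
Step 2: [cyclopropane] = 2.1 × e^(-0.26 × 19)
Step 3: [cyclopropane] = 2.1 × e^(-4.94)
Step 4: [cyclopropane] = 2.1 × 0.0071546 = 0.01502 M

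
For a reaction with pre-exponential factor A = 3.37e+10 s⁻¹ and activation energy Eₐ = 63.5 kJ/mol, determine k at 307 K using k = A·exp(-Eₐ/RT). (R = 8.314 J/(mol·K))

5.28e-01 s⁻¹

Step 1: Use the Arrhenius equation: k = A × exp(-Eₐ/RT)
Step 2: Convert Eₐ to J/mol: 63.5 kJ/mol = 63500 J/mol
Step 3: Calculate the exponent: -Eₐ/(RT) = -63500/(8.314 × 307) = -24.87857
Step 4: k = 3.37e+10 × exp(-24.87857)
Step 5: k = 3.37e+10 × 1.56810e-11 = 5.2845e-01 s⁻¹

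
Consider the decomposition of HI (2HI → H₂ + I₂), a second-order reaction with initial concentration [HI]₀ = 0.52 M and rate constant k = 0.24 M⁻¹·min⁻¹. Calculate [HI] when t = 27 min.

0.119 M

Step 1: For a second-order reaction: 1/[HI] = 1/[HI]₀ + kt
Step 2: 1/[HI] = 1/0.52 + 0.24 × 27
Step 3: 1/[HI] = 1.923 + 6.48 = 8.403
Step 4: [HI] = 1/8.403 = 0.119 M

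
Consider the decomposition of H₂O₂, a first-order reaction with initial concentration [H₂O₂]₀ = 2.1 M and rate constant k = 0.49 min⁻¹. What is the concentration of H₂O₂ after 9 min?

0.02553 M

Step 1: For a first-order reaction: [H₂O₂] = [H₂O₂]₀ × e^(-kt)
Step 2: [H₂O₂] = 2.1 × e^(-0.49 × 9)
Step 3: [H₂O₂] = 2.1 × e^(-4.41)
Step 4: [H₂O₂] = 2.1 × 0.0121552 = 0.02553 M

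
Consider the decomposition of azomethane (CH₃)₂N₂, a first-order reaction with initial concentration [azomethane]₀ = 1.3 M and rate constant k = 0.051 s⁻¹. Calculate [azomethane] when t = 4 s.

1.06 M

Step 1: For a first-order reaction: [azomethane] = [azomethane]₀ × e^(-kt)
Step 2: [azomethane] = 1.3 × e^(-0.051 × 4)
Step 3: [azomethane] = 1.3 × e^(-0.204)
Step 4: [azomethane] = 1.3 × 0.815462 = 1.06 M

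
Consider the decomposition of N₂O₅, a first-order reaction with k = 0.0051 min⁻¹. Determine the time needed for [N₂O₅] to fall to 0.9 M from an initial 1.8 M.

135.9 min

Step 1: For first-order: t = ln([N₂O₅]₀/[N₂O₅])/k
Step 2: t = ln(1.8/0.9)/0.0051
Step 3: t = ln(2)/0.0051
Step 4: t = 0.6931/0.0051 = 135.9 min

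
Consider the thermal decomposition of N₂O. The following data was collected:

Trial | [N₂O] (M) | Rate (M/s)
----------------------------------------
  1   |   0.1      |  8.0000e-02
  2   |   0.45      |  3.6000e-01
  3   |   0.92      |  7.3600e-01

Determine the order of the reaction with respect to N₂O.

first order (1)

Step 1: Compare trials to find order n where rate₂/rate₁ = ([N₂O]₂/[N₂O]₁)^n
Step 2: rate₂/rate₁ = 3.6000e-01/8.0000e-02 = 4.5
Step 3: [N₂O]₂/[N₂O]₁ = 0.45/0.1 = 4.5
Step 4: n = ln(4.5)/ln(4.5) = 1.00 ≈ 1
Step 5: The reaction is first order in N₂O.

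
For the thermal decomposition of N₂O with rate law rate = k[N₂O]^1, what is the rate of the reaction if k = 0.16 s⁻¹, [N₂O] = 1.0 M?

0.16 M/s

Step 1: Identify the rate law: rate = k[N₂O]^1
Step 2: Substitute values: rate = 0.16 × (1.0)^1
Step 3: Calculate: rate = 0.16 × 1 = 0.16 M/s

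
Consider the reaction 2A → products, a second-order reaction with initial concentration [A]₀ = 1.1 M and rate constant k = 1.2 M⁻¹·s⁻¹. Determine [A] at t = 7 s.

0.1074 M

Step 1: For a second-order reaction: 1/[A] = 1/[A]₀ + kt
Step 2: 1/[A] = 1/1.1 + 1.2 × 7
Step 3: 1/[A] = 0.9091 + 8.4 = 9.309
Step 4: [A] = 1/9.309 = 0.1074 M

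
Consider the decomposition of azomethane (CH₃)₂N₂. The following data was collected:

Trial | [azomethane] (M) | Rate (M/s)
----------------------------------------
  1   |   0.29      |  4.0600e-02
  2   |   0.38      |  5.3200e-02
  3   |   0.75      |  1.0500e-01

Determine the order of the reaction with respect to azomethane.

first order (1)

Step 1: Compare trials to find order n where rate₂/rate₁ = ([azomethane]₂/[azomethane]₁)^n
Step 2: rate₂/rate₁ = 5.3200e-02/4.0600e-02 = 1.31
Step 3: [azomethane]₂/[azomethane]₁ = 0.38/0.29 = 1.31
Step 4: n = ln(1.31)/ln(1.31) = 1.00 ≈ 1
Step 5: The reaction is first order in azomethane.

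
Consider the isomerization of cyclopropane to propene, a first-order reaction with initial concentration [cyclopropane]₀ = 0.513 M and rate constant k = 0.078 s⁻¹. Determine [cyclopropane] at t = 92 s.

0.0003923 M

Step 1: For a first-order reaction: [cyclopropane] = [cyclopropane]₀ × e^(-kt)
Step 2: [cyclopropane] = 0.513 × e^(-0.078 × 92)
Step 3: [cyclopropane] = 0.513 × e^(-7.176)
Step 4: [cyclopropane] = 0.513 × 0.000764721 = 0.0003923 M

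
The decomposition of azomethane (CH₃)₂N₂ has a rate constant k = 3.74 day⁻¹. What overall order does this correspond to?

first order (1)

Step 1: The units of k for an nth-order reaction are (concentration)^(1-n)·(time)⁻¹.
Step 2: Here k has units day⁻¹, so the concentration exponent is 0.
Step 3: 1 - n = 0 ⇒ n = 1. The reaction is first order.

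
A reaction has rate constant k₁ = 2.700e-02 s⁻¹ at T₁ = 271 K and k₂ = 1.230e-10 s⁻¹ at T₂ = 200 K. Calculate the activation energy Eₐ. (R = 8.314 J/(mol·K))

121.9 kJ/mol

Step 1: Use the two-temperature Arrhenius form: ln(k₂/k₁) = -Eₐ/R × (1/T₂ - 1/T₁)
Step 2: ln(k₂/k₁) = ln(1.230e-10/2.700e-02) = ln(4.55556e-09) = -19.2069
Step 3: 1/T₂ - 1/T₁ = 1/200 - 1/271 = 1.309963e-03 K⁻¹
Step 4: Eₐ = -R × ln(k₂/k₁) / (1/T₂ - 1/T₁) = -8.314 × -19.2069 / 1.309963e-03
Step 5: Eₐ = 1.2190e+05 J/mol = 121.9 kJ/mol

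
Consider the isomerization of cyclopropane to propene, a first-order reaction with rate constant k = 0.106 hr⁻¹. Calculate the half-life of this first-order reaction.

6.539 hr

Step 1: For a first-order reaction, t₁/₂ = ln(2)/k
Step 2: t₁/₂ = ln(2)/0.106
Step 3: t₁/₂ = 0.6931/0.106 = 6.539 hr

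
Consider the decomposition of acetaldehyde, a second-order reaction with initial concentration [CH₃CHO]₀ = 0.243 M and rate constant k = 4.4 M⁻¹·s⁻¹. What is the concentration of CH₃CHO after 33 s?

0.006697 M

Step 1: For a second-order reaction: 1/[CH₃CHO] = 1/[CH₃CHO]₀ + kt
Step 2: 1/[CH₃CHO] = 1/0.243 + 4.4 × 33
Step 3: 1/[CH₃CHO] = 4.115 + 145.2 = 149.3
Step 4: [CH₃CHO] = 1/149.3 = 0.006697 M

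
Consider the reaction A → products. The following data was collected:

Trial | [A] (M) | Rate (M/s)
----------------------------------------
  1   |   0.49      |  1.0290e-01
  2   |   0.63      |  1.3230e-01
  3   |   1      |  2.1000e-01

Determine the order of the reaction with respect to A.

first order (1)

Step 1: Compare trials to find order n where rate₂/rate₁ = ([A]₂/[A]₁)^n
Step 2: rate₂/rate₁ = 1.3230e-01/1.0290e-01 = 1.286
Step 3: [A]₂/[A]₁ = 0.63/0.49 = 1.286
Step 4: n = ln(1.286)/ln(1.286) = 1.00 ≈ 1
Step 5: The reaction is first order in A.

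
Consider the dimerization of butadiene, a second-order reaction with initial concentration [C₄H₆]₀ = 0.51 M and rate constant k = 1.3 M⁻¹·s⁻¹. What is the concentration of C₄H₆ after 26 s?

0.02796 M

Step 1: For a second-order reaction: 1/[C₄H₆] = 1/[C₄H₆]₀ + kt
Step 2: 1/[C₄H₆] = 1/0.51 + 1.3 × 26
Step 3: 1/[C₄H₆] = 1.961 + 33.8 = 35.76
Step 4: [C₄H₆] = 1/35.76 = 0.02796 M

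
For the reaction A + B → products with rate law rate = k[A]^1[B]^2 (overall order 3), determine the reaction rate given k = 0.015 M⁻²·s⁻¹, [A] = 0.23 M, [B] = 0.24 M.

0.0001987 M/s

Step 1: The rate law is rate = k[A]^1[B]^2, overall order = 1+2 = 3
Step 2: Substitute values: rate = 0.015 × (0.23)^1 × (0.24)^2
Step 3: rate = 0.015 × 0.23 × 0.0576 = 0.00019872 M/s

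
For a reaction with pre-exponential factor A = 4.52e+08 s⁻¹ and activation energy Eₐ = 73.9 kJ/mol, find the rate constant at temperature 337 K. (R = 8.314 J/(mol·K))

1.59e-03 s⁻¹

Step 1: Use the Arrhenius equation: k = A × exp(-Eₐ/RT)
Step 2: Convert Eₐ to J/mol: 73.9 kJ/mol = 73900 J/mol
Step 3: Calculate the exponent: -Eₐ/(RT) = -73900/(8.314 × 337) = -26.37573
Step 4: k = 4.52e+08 × exp(-26.37573)
Step 5: k = 4.52e+08 × 3.50886e-12 = 1.5860e-03 s⁻¹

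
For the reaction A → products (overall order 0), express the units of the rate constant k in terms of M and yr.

M·yr⁻¹

Step 1: For overall order n, rate = k × (concentration)^n.
Step 2: Rate has units M·yr⁻¹; concentration term has units M^0.
Step 3: k = rate / (concentration)^n, so units of k = M^(1-0)·yr⁻¹ = M·yr⁻¹.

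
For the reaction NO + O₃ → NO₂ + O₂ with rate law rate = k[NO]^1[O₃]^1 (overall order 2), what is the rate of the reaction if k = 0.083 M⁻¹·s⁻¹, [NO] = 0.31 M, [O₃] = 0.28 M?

0.007204 M/s

Step 1: The rate law is rate = k[NO]^1[O₃]^1, overall order = 1+1 = 2
Step 2: Substitute values: rate = 0.083 × (0.31)^1 × (0.28)^1
Step 3: rate = 0.083 × 0.31 × 0.28 = 0.0072044 M/s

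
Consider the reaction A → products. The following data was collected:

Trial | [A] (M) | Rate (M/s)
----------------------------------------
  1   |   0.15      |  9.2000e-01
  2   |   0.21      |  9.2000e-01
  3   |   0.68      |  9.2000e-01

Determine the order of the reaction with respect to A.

zeroth order (0)

Step 1: Compare trials - when concentration changes, rate stays constant.
Step 2: rate₂/rate₁ = 9.2000e-01/9.2000e-01 = 1
Step 3: [A]₂/[A]₁ = 0.21/0.15 = 1.4
Step 4: Since rate ratio ≈ (conc ratio)^0, the reaction is zeroth order.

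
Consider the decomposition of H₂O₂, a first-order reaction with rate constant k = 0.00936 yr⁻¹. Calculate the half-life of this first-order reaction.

74.05 yr

Step 1: For a first-order reaction, t₁/₂ = ln(2)/k
Step 2: t₁/₂ = ln(2)/0.00936
Step 3: t₁/₂ = 0.6931/0.00936 = 74.05 yr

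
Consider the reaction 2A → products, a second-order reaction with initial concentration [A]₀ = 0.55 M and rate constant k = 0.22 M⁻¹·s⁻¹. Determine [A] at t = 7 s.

0.2978 M

Step 1: For a second-order reaction: 1/[A] = 1/[A]₀ + kt
Step 2: 1/[A] = 1/0.55 + 0.22 × 7
Step 3: 1/[A] = 1.818 + 1.54 = 3.358
Step 4: [A] = 1/3.358 = 0.2978 M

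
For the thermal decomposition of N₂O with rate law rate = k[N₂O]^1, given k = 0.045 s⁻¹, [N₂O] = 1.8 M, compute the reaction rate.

0.081 M/s

Step 1: Identify the rate law: rate = k[N₂O]^1
Step 2: Substitute values: rate = 0.045 × (1.8)^1
Step 3: Calculate: rate = 0.045 × 1.8 = 0.081 M/s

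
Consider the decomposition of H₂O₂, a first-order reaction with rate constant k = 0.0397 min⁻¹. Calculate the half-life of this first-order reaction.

17.46 min

Step 1: For a first-order reaction, t₁/₂ = ln(2)/k
Step 2: t₁/₂ = ln(2)/0.0397
Step 3: t₁/₂ = 0.6931/0.0397 = 17.46 min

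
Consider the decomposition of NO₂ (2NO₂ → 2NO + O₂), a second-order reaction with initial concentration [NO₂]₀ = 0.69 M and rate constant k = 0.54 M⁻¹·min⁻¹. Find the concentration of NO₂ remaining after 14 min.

0.111 M

Step 1: For a second-order reaction: 1/[NO₂] = 1/[NO₂]₀ + kt
Step 2: 1/[NO₂] = 1/0.69 + 0.54 × 14
Step 3: 1/[NO₂] = 1.449 + 7.56 = 9.009
Step 4: [NO₂] = 1/9.009 = 0.111 M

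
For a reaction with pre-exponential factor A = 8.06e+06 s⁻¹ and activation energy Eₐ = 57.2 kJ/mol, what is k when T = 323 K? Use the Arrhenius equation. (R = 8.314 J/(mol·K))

4.53e-03 s⁻¹

Step 1: Use the Arrhenius equation: k = A × exp(-Eₐ/RT)
Step 2: Convert Eₐ to J/mol: 57.2 kJ/mol = 57200 J/mol
Step 3: Calculate the exponent: -Eₐ/(RT) = -57200/(8.314 × 323) = -21.30019
Step 4: k = 8.06e+06 × exp(-21.30019)
Step 5: k = 8.06e+06 × 5.61623e-10 = 4.5267e-03 s⁻¹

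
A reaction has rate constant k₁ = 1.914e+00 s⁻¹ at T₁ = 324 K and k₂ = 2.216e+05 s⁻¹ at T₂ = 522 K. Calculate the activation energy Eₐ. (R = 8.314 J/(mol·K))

82.8 kJ/mol

Step 1: Use the two-temperature Arrhenius form: ln(k₂/k₁) = -Eₐ/R × (1/T₂ - 1/T₁)
Step 2: ln(k₂/k₁) = ln(2.216e+05/1.914e+00) = ln(115778) = 11.6594
Step 3: 1/T₂ - 1/T₁ = 1/522 - 1/324 = -1.170711e-03 K⁻¹
Step 4: Eₐ = -R × ln(k₂/k₁) / (1/T₂ - 1/T₁) = -8.314 × 11.6594 / -1.170711e-03
Step 5: Eₐ = 8.2801e+04 J/mol = 82.8 kJ/mol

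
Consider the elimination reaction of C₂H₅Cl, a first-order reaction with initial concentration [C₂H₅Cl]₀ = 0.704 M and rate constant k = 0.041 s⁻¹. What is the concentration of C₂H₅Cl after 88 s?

0.01908 M

Step 1: For a first-order reaction: [C₂H₅Cl] = [C₂H₅Cl]₀ × e^(-kt)
Step 2: [C₂H₅Cl] = 0.704 × e^(-0.041 × 88)
Step 3: [C₂H₅Cl] = 0.704 × e^(-3.608)
Step 4: [C₂H₅Cl] = 0.704 × 0.027106 = 0.01908 M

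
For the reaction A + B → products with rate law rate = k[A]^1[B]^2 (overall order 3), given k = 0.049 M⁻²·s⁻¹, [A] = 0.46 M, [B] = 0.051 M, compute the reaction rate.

5.863e-05 M/s

Step 1: The rate law is rate = k[A]^1[B]^2, overall order = 1+2 = 3
Step 2: Substitute values: rate = 0.049 × (0.46)^1 × (0.051)^2
Step 3: rate = 0.049 × 0.46 × 0.002601 = 5.86265e-05 M/s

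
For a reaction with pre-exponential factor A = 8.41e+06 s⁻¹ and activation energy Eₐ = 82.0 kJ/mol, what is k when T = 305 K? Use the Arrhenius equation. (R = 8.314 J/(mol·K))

7.60e-08 s⁻¹

Step 1: Use the Arrhenius equation: k = A × exp(-Eₐ/RT)
Step 2: Convert Eₐ to J/mol: 82.0 kJ/mol = 82000 J/mol
Step 3: Calculate the exponent: -Eₐ/(RT) = -82000/(8.314 × 305) = -32.33732
Step 4: k = 8.41e+06 × exp(-32.33732)
Step 5: k = 8.41e+06 × 9.03817e-15 = 7.6011e-08 s⁻¹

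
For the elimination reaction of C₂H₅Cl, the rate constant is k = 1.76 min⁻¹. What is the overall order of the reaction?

first order (1)

Step 1: The units of k for an nth-order reaction are (concentration)^(1-n)·(time)⁻¹.
Step 2: Here k has units min⁻¹, so the concentration exponent is 0.
Step 3: 1 - n = 0 ⇒ n = 1. The reaction is first order.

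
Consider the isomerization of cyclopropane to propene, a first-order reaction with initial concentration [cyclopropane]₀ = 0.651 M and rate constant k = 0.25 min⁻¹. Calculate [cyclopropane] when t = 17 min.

0.009286 M

Step 1: For a first-order reaction: [cyclopropane] = [cyclopropane]₀ × e^(-kt)
Step 2: [cyclopropane] = 0.651 × e^(-0.25 × 17)
Step 3: [cyclopropane] = 0.651 × e^(-4.25)
Step 4: [cyclopropane] = 0.651 × 0.0142642 = 0.009286 M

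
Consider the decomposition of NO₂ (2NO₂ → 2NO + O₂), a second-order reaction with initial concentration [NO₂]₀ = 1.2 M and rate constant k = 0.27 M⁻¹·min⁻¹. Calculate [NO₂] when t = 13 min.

0.2302 M

Step 1: For a second-order reaction: 1/[NO₂] = 1/[NO₂]₀ + kt
Step 2: 1/[NO₂] = 1/1.2 + 0.27 × 13
Step 3: 1/[NO₂] = 0.8333 + 3.51 = 4.343
Step 4: [NO₂] = 1/4.343 = 0.2302 M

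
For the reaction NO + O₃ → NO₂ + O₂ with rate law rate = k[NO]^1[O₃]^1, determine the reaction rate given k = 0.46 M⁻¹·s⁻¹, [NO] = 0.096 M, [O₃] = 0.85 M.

0.03754 M/s

Step 1: The rate law is rate = k[NO]^1[O₃]^1
Step 2: Substitute: rate = 0.46 × (0.096)^1 × (0.85)^1
Step 3: rate = 0.46 × 0.096 × 0.85 = 0.037536 M/s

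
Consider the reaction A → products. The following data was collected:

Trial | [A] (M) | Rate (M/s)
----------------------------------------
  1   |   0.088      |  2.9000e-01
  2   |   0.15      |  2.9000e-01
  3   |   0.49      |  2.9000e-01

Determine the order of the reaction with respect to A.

zeroth order (0)

Step 1: Compare trials - when concentration changes, rate stays constant.
Step 2: rate₂/rate₁ = 2.9000e-01/2.9000e-01 = 1
Step 3: [A]₂/[A]₁ = 0.15/0.088 = 1.705
Step 4: Since rate ratio ≈ (conc ratio)^0, the reaction is zeroth order.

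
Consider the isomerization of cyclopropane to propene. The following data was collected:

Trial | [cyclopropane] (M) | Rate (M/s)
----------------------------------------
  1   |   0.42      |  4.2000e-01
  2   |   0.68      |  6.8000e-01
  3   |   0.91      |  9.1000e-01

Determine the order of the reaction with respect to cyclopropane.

first order (1)

Step 1: Compare trials to find order n where rate₂/rate₁ = ([cyclopropane]₂/[cyclopropane]₁)^n
Step 2: rate₂/rate₁ = 6.8000e-01/4.2000e-01 = 1.619
Step 3: [cyclopropane]₂/[cyclopropane]₁ = 0.68/0.42 = 1.619
Step 4: n = ln(1.619)/ln(1.619) = 1.00 ≈ 1
Step 5: The reaction is first order in cyclopropane.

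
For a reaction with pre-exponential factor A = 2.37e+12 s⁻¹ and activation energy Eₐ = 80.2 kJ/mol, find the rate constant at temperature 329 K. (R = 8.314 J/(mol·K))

4.38e-01 s⁻¹

Step 1: Use the Arrhenius equation: k = A × exp(-Eₐ/RT)
Step 2: Convert Eₐ to J/mol: 80.2 kJ/mol = 80200 J/mol
Step 3: Calculate the exponent: -Eₐ/(RT) = -80200/(8.314 × 329) = -29.32030
Step 4: k = 2.37e+12 × exp(-29.32030)
Step 5: k = 2.37e+12 × 1.84653e-13 = 4.3763e-01 s⁻¹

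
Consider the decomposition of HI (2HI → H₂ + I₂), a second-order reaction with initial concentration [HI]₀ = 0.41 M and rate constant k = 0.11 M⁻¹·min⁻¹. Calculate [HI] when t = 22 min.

0.2058 M

Step 1: For a second-order reaction: 1/[HI] = 1/[HI]₀ + kt
Step 2: 1/[HI] = 1/0.41 + 0.11 × 22
Step 3: 1/[HI] = 2.439 + 2.42 = 4.859
Step 4: [HI] = 1/4.859 = 0.2058 M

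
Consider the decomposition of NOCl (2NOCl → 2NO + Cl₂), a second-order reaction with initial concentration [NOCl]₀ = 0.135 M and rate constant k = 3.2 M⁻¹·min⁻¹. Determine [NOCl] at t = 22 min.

0.01285 M

Step 1: For a second-order reaction: 1/[NOCl] = 1/[NOCl]₀ + kt
Step 2: 1/[NOCl] = 1/0.135 + 3.2 × 22
Step 3: 1/[NOCl] = 7.407 + 70.4 = 77.81
Step 4: [NOCl] = 1/77.81 = 0.01285 M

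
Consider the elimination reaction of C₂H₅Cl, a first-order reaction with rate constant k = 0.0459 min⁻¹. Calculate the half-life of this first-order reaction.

15.1 min

Step 1: For a first-order reaction, t₁/₂ = ln(2)/k
Step 2: t₁/₂ = ln(2)/0.0459
Step 3: t₁/₂ = 0.6931/0.0459 = 15.1 min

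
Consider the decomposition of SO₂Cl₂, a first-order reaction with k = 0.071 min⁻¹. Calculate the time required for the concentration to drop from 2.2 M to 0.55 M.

19.53 min

Step 1: For first-order: t = ln([SO₂Cl₂]₀/[SO₂Cl₂])/k
Step 2: t = ln(2.2/0.55)/0.071
Step 3: t = ln(4)/0.071
Step 4: t = 1.386/0.071 = 19.53 min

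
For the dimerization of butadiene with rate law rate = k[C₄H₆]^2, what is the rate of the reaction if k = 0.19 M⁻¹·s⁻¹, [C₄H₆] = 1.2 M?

0.2736 M/s

Step 1: Identify the rate law: rate = k[C₄H₆]^2
Step 2: Substitute values: rate = 0.19 × (1.2)^2
Step 3: Calculate: rate = 0.19 × 1.44 = 0.2736 M/s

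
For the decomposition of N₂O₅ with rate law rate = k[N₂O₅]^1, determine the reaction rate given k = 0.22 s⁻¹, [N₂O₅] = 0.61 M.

0.1342 M/s

Step 1: Identify the rate law: rate = k[N₂O₅]^1
Step 2: Substitute values: rate = 0.22 × (0.61)^1
Step 3: Calculate: rate = 0.22 × 0.61 = 0.1342 M/s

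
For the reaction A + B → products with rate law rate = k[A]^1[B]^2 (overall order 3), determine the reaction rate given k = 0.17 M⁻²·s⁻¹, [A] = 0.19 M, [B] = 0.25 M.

0.002019 M/s

Step 1: The rate law is rate = k[A]^1[B]^2, overall order = 1+2 = 3
Step 2: Substitute values: rate = 0.17 × (0.19)^1 × (0.25)^2
Step 3: rate = 0.17 × 0.19 × 0.0625 = 0.00201875 M/s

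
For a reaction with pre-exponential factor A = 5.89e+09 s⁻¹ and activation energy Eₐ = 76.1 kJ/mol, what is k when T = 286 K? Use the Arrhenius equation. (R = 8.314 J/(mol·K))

7.43e-05 s⁻¹

Step 1: Use the Arrhenius equation: k = A × exp(-Eₐ/RT)
Step 2: Convert Eₐ to J/mol: 76.1 kJ/mol = 76100 J/mol
Step 3: Calculate the exponent: -Eₐ/(RT) = -76100/(8.314 × 286) = -32.00432
Step 4: k = 5.89e+09 × exp(-32.00432)
Step 5: k = 5.89e+09 × 1.26096e-14 = 7.4271e-05 s⁻¹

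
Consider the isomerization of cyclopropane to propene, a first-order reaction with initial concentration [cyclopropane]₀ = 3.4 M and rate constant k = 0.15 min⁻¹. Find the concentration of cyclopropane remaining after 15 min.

0.3584 M

Step 1: For a first-order reaction: [cyclopropane] = [cyclopropane]₀ × e^(-kt)
Step 2: [cyclopropane] = 3.4 × e^(-0.15 × 15)
Step 3: [cyclopropane] = 3.4 × e^(-2.25)
Step 4: [cyclopropane] = 3.4 × 0.105399 = 0.3584 M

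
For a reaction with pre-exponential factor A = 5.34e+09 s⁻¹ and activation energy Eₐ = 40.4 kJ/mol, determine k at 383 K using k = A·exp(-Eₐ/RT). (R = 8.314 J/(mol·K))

1.65e+04 s⁻¹

Step 1: Use the Arrhenius equation: k = A × exp(-Eₐ/RT)
Step 2: Convert Eₐ to J/mol: 40.4 kJ/mol = 40400 J/mol
Step 3: Calculate the exponent: -Eₐ/(RT) = -40400/(8.314 × 383) = -12.68740
Step 4: k = 5.34e+09 × exp(-12.68740)
Step 5: k = 5.34e+09 × 3.08981e-06 = 1.6500e+04 s⁻¹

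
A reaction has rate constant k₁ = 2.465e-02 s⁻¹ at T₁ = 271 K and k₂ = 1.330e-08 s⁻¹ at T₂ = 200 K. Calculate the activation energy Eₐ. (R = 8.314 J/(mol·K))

91.6 kJ/mol

Step 1: Use the two-temperature Arrhenius form: ln(k₂/k₁) = -Eₐ/R × (1/T₂ - 1/T₁)
Step 2: ln(k₂/k₁) = ln(1.330e-08/2.465e-02) = ln(5.39554e-07) = -14.4325
Step 3: 1/T₂ - 1/T₁ = 1/200 - 1/271 = 1.309963e-03 K⁻¹
Step 4: Eₐ = -R × ln(k₂/k₁) / (1/T₂ - 1/T₁) = -8.314 × -14.4325 / 1.309963e-03
Step 5: Eₐ = 9.1600e+04 J/mol = 91.6 kJ/mol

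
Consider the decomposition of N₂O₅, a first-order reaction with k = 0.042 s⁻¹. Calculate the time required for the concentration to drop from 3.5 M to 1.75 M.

16.5 s

Step 1: For first-order: t = ln([N₂O₅]₀/[N₂O₅])/k
Step 2: t = ln(3.5/1.75)/0.042
Step 3: t = ln(2)/0.042
Step 4: t = 0.6931/0.042 = 16.5 s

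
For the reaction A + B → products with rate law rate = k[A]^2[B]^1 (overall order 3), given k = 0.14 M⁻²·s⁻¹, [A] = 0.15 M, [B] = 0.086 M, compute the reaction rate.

0.0002709 M/s

Step 1: The rate law is rate = k[A]^2[B]^1, overall order = 2+1 = 3
Step 2: Substitute values: rate = 0.14 × (0.15)^2 × (0.086)^1
Step 3: rate = 0.14 × 0.0225 × 0.086 = 0.0002709 M/s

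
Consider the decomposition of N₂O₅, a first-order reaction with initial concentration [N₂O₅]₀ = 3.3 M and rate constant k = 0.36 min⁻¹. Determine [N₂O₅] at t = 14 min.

0.02136 M

Step 1: For a first-order reaction: [N₂O₅] = [N₂O₅]₀ × e^(-kt)
Step 2: [N₂O₅] = 3.3 × e^(-0.36 × 14)
Step 3: [N₂O₅] = 3.3 × e^(-5.04)
Step 4: [N₂O₅] = 3.3 × 0.00647375 = 0.02136 M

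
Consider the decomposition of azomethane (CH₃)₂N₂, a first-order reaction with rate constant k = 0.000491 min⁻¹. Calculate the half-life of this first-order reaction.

1412 min

Step 1: For a first-order reaction, t₁/₂ = ln(2)/k
Step 2: t₁/₂ = ln(2)/0.000491
Step 3: t₁/₂ = 0.6931/0.000491 = 1412 min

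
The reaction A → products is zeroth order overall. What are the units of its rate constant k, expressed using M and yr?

M·yr⁻¹

Step 1: For overall order n, rate = k × (concentration)^n.
Step 2: Rate has units M·yr⁻¹; concentration term has units M^0.
Step 3: k = rate / (concentration)^n, so units of k = M^(1-0)·yr⁻¹ = M·yr⁻¹.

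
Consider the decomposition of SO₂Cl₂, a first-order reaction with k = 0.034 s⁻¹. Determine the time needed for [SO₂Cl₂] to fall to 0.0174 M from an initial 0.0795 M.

44.68 s

Step 1: For first-order: t = ln([SO₂Cl₂]₀/[SO₂Cl₂])/k
Step 2: t = ln(0.0795/0.0174)/0.034
Step 3: t = ln(4.569)/0.034
Step 4: t = 1.519/0.034 = 44.68 s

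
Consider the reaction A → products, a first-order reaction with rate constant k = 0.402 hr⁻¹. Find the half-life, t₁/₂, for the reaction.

1.724 hr

Step 1: For a first-order reaction, t₁/₂ = ln(2)/k
Step 2: t₁/₂ = ln(2)/0.402
Step 3: t₁/₂ = 0.6931/0.402 = 1.724 hr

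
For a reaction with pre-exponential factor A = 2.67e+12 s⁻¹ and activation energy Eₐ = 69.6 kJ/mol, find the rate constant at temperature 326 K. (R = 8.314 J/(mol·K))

1.88e+01 s⁻¹

Step 1: Use the Arrhenius equation: k = A × exp(-Eₐ/RT)
Step 2: Convert Eₐ to J/mol: 69.6 kJ/mol = 69600 J/mol
Step 3: Calculate the exponent: -Eₐ/(RT) = -69600/(8.314 × 326) = -25.67921
Step 4: k = 2.67e+12 × exp(-25.67921)
Step 5: k = 2.67e+12 × 7.04143e-12 = 1.8801e+01 s⁻¹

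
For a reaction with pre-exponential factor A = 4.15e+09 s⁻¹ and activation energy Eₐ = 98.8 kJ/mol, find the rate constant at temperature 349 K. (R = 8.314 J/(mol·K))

6.76e-06 s⁻¹

Step 1: Use the Arrhenius equation: k = A × exp(-Eₐ/RT)
Step 2: Convert Eₐ to J/mol: 98.8 kJ/mol = 98800 J/mol
Step 3: Calculate the exponent: -Eₐ/(RT) = -98800/(8.314 × 349) = -34.05034
Step 4: k = 4.15e+09 × exp(-34.05034)
Step 5: k = 4.15e+09 × 1.62977e-15 = 6.7635e-06 s⁻¹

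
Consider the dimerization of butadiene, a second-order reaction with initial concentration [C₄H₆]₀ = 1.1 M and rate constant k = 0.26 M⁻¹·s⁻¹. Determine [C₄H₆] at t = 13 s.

0.2331 M

Step 1: For a second-order reaction: 1/[C₄H₆] = 1/[C₄H₆]₀ + kt
Step 2: 1/[C₄H₆] = 1/1.1 + 0.26 × 13
Step 3: 1/[C₄H₆] = 0.9091 + 3.38 = 4.289
Step 4: [C₄H₆] = 1/4.289 = 0.2331 M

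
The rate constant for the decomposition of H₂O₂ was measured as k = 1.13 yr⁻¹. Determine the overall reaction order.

first order (1)

Step 1: The units of k for an nth-order reaction are (concentration)^(1-n)·(time)⁻¹.
Step 2: Here k has units yr⁻¹, so the concentration exponent is 0.
Step 3: 1 - n = 0 ⇒ n = 1. The reaction is first order.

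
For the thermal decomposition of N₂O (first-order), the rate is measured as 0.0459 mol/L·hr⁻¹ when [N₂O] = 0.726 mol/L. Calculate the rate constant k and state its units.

0.06322 hr⁻¹

Step 1: rate = k[N₂O]^1, so k = rate / [N₂O]^1.
Step 2: k = 0.0459 / (0.726)^1 = 0.0459 / 0.726.
Step 3: k = 0.06322 hr⁻¹.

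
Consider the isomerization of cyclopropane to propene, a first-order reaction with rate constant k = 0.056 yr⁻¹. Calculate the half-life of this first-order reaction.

12.38 yr

Step 1: For a first-order reaction, t₁/₂ = ln(2)/k
Step 2: t₁/₂ = ln(2)/0.056
Step 3: t₁/₂ = 0.6931/0.056 = 12.38 yr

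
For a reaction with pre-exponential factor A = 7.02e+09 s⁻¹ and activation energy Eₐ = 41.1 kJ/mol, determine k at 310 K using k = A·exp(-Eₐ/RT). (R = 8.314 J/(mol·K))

8.33e+02 s⁻¹

Step 1: Use the Arrhenius equation: k = A × exp(-Eₐ/RT)
Step 2: Convert Eₐ to J/mol: 41.1 kJ/mol = 41100 J/mol
Step 3: Calculate the exponent: -Eₐ/(RT) = -41100/(8.314 × 310) = -15.94667
Step 4: k = 7.02e+09 × exp(-15.94667)
Step 5: k = 7.02e+09 × 1.18700e-07 = 8.3327e+02 s⁻¹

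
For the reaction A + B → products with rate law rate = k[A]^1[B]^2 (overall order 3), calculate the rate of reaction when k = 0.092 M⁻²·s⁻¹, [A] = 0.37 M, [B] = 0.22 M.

0.001648 M/s

Step 1: The rate law is rate = k[A]^1[B]^2, overall order = 1+2 = 3
Step 2: Substitute values: rate = 0.092 × (0.37)^1 × (0.22)^2
Step 3: rate = 0.092 × 0.37 × 0.0484 = 0.00164754 M/s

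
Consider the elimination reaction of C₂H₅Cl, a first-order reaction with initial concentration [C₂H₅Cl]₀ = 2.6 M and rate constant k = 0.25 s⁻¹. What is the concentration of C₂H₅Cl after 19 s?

0.02249 M

Step 1: For a first-order reaction: [C₂H₅Cl] = [C₂H₅Cl]₀ × e^(-kt)
Step 2: [C₂H₅Cl] = 2.6 × e^(-0.25 × 19)
Step 3: [C₂H₅Cl] = 2.6 × e^(-4.75)
Step 4: [C₂H₅Cl] = 2.6 × 0.0086517 = 0.02249 M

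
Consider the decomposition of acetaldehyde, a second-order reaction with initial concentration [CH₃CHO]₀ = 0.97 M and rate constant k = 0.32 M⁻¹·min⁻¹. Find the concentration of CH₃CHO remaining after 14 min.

0.1815 M

Step 1: For a second-order reaction: 1/[CH₃CHO] = 1/[CH₃CHO]₀ + kt
Step 2: 1/[CH₃CHO] = 1/0.97 + 0.32 × 14
Step 3: 1/[CH₃CHO] = 1.031 + 4.48 = 5.511
Step 4: [CH₃CHO] = 1/5.511 = 0.1815 M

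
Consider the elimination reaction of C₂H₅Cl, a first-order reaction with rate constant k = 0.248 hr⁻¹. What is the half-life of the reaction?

2.795 hr

Step 1: For a first-order reaction, t₁/₂ = ln(2)/k
Step 2: t₁/₂ = ln(2)/0.248
Step 3: t₁/₂ = 0.6931/0.248 = 2.795 hr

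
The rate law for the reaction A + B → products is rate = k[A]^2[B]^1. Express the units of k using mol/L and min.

(mol/L)⁻²·min⁻¹

Step 1: Overall order = 2 + 1 = 3.
Step 2: rate has units mol/L·min⁻¹; [A]^2[B]^1 has units (mol/L)^3.
Step 3: k = rate/([A]^2[B]^1), so units of k = (mol/L)^(1-3)·min⁻¹ = (mol/L)⁻²·min⁻¹.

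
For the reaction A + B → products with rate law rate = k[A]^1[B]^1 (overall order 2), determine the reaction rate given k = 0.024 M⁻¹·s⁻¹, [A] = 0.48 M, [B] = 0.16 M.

0.001843 M/s

Step 1: The rate law is rate = k[A]^1[B]^1, overall order = 1+1 = 2
Step 2: Substitute values: rate = 0.024 × (0.48)^1 × (0.16)^1
Step 3: rate = 0.024 × 0.48 × 0.16 = 0.0018432 M/s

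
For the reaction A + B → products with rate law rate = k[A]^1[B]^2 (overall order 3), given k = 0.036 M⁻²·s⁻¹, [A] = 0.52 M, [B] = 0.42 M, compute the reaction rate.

0.003302 M/s

Step 1: The rate law is rate = k[A]^1[B]^2, overall order = 1+2 = 3
Step 2: Substitute values: rate = 0.036 × (0.52)^1 × (0.42)^2
Step 3: rate = 0.036 × 0.52 × 0.1764 = 0.00330221 M/s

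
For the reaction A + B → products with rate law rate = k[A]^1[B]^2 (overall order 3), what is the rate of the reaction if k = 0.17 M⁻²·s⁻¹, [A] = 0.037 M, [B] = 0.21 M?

0.0002774 M/s

Step 1: The rate law is rate = k[A]^1[B]^2, overall order = 1+2 = 3
Step 2: Substitute values: rate = 0.17 × (0.037)^1 × (0.21)^2
Step 3: rate = 0.17 × 0.037 × 0.0441 = 0.000277389 M/s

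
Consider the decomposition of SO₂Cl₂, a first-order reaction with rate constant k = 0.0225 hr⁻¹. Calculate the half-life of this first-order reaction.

30.81 hr

Step 1: For a first-order reaction, t₁/₂ = ln(2)/k
Step 2: t₁/₂ = ln(2)/0.0225
Step 3: t₁/₂ = 0.6931/0.0225 = 30.81 hr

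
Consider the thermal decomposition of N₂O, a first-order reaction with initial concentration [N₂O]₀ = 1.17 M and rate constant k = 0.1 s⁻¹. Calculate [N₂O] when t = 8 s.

0.5257 M

Step 1: For a first-order reaction: [N₂O] = [N₂O]₀ × e^(-kt)
Step 2: [N₂O] = 1.17 × e^(-0.1 × 8)
Step 3: [N₂O] = 1.17 × e^(-0.8)
Step 4: [N₂O] = 1.17 × 0.449329 = 0.5257 M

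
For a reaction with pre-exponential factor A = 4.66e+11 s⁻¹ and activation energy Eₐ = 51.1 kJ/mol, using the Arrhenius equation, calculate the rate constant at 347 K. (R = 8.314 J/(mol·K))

9.46e+03 s⁻¹

Step 1: Use the Arrhenius equation: k = A × exp(-Eₐ/RT)
Step 2: Convert Eₐ to J/mol: 51.1 kJ/mol = 51100 J/mol
Step 3: Calculate the exponent: -Eₐ/(RT) = -51100/(8.314 × 347) = -17.71256
Step 4: k = 4.66e+11 × exp(-17.71256)
Step 5: k = 4.66e+11 × 2.03017e-08 = 9.4606e+03 s⁻¹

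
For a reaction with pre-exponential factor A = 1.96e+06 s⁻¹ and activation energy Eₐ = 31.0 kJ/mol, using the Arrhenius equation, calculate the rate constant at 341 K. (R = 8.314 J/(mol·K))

3.50e+01 s⁻¹

Step 1: Use the Arrhenius equation: k = A × exp(-Eₐ/RT)
Step 2: Convert Eₐ to J/mol: 31.0 kJ/mol = 31000 J/mol
Step 3: Calculate the exponent: -Eₐ/(RT) = -31000/(8.314 × 341) = -10.93446
Step 4: k = 1.96e+06 × exp(-10.93446)
Step 5: k = 1.96e+06 × 1.78330e-05 = 3.4953e+01 s⁻¹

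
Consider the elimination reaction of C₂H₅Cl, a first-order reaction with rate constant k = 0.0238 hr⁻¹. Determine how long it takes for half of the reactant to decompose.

29.12 hr

Step 1: For a first-order reaction, t₁/₂ = ln(2)/k
Step 2: t₁/₂ = ln(2)/0.0238
Step 3: t₁/₂ = 0.6931/0.0238 = 29.12 hr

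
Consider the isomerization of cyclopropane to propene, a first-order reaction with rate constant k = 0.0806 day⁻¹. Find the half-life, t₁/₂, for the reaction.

8.6 day

Step 1: For a first-order reaction, t₁/₂ = ln(2)/k
Step 2: t₁/₂ = ln(2)/0.0806
Step 3: t₁/₂ = 0.6931/0.0806 = 8.6 day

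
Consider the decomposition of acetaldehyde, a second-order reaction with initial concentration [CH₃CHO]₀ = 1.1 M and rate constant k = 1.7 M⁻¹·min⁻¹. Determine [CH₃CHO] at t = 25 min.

0.02304 M

Step 1: For a second-order reaction: 1/[CH₃CHO] = 1/[CH₃CHO]₀ + kt
Step 2: 1/[CH₃CHO] = 1/1.1 + 1.7 × 25
Step 3: 1/[CH₃CHO] = 0.9091 + 42.5 = 43.41
Step 4: [CH₃CHO] = 1/43.41 = 0.02304 M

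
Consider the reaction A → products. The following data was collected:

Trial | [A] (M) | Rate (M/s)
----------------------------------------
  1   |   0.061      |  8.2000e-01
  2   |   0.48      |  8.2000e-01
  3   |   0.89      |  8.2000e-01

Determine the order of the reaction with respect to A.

zeroth order (0)

Step 1: Compare trials - when concentration changes, rate stays constant.
Step 2: rate₂/rate₁ = 8.2000e-01/8.2000e-01 = 1
Step 3: [A]₂/[A]₁ = 0.48/0.061 = 7.869
Step 4: Since rate ratio ≈ (conc ratio)^0, the reaction is zeroth order.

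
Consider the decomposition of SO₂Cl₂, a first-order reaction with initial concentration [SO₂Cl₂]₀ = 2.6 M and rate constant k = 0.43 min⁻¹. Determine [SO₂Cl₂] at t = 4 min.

0.4656 M

Step 1: For a first-order reaction: [SO₂Cl₂] = [SO₂Cl₂]₀ × e^(-kt)
Step 2: [SO₂Cl₂] = 2.6 × e^(-0.43 × 4)
Step 3: [SO₂Cl₂] = 2.6 × e^(-1.72)
Step 4: [SO₂Cl₂] = 2.6 × 0.179066 = 0.4656 M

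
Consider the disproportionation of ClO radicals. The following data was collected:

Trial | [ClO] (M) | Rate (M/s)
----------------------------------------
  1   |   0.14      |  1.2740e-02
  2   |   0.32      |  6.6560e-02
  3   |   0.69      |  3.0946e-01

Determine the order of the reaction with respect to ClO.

second order (2)

Step 1: Compare trials to find order n where rate₂/rate₁ = ([ClO]₂/[ClO]₁)^n
Step 2: rate₂/rate₁ = 6.6560e-02/1.2740e-02 = 5.224
Step 3: [ClO]₂/[ClO]₁ = 0.32/0.14 = 2.286
Step 4: n = ln(5.224)/ln(2.286) = 2.00 ≈ 2
Step 5: The reaction is second order in ClO.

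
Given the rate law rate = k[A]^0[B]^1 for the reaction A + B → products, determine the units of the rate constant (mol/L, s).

s⁻¹

Step 1: Overall order = 0 + 1 = 1.
Step 2: rate has units mol/L·s⁻¹; [A]^0[B]^1 has units (mol/L)^1.
Step 3: k = rate/([A]^0[B]^1), so units of k = (mol/L)^(1-1)·s⁻¹ = s⁻¹.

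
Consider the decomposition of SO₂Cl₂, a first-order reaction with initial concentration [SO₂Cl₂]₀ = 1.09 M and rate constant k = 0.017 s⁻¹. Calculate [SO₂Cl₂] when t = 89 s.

0.2401 M

Step 1: For a first-order reaction: [SO₂Cl₂] = [SO₂Cl₂]₀ × e^(-kt)
Step 2: [SO₂Cl₂] = 1.09 × e^(-0.017 × 89)
Step 3: [SO₂Cl₂] = 1.09 × e^(-1.513)
Step 4: [SO₂Cl₂] = 1.09 × 0.220248 = 0.2401 M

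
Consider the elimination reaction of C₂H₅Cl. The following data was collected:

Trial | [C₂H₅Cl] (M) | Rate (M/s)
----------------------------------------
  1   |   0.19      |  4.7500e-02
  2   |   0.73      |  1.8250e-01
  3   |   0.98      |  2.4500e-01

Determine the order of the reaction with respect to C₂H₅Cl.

first order (1)

Step 1: Compare trials to find order n where rate₂/rate₁ = ([C₂H₅Cl]₂/[C₂H₅Cl]₁)^n
Step 2: rate₂/rate₁ = 1.8250e-01/4.7500e-02 = 3.842
Step 3: [C₂H₅Cl]₂/[C₂H₅Cl]₁ = 0.73/0.19 = 3.842
Step 4: n = ln(3.842)/ln(3.842) = 1.00 ≈ 1
Step 5: The reaction is first order in C₂H₅Cl.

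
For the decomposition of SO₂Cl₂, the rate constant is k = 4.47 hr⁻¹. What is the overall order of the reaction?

first order (1)

Step 1: The units of k for an nth-order reaction are (concentration)^(1-n)·(time)⁻¹.
Step 2: Here k has units hr⁻¹, so the concentration exponent is 0.
Step 3: 1 - n = 0 ⇒ n = 1. The reaction is first order.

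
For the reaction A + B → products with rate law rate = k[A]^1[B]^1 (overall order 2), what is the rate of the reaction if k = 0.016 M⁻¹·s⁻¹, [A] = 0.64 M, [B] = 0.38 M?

0.003891 M/s

Step 1: The rate law is rate = k[A]^1[B]^1, overall order = 1+1 = 2
Step 2: Substitute values: rate = 0.016 × (0.64)^1 × (0.38)^1
Step 3: rate = 0.016 × 0.64 × 0.38 = 0.0038912 M/s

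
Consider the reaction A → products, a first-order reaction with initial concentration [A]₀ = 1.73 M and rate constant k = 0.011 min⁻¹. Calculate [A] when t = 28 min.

1.271 M

Step 1: For a first-order reaction: [A] = [A]₀ × e^(-kt)
Step 2: [A] = 1.73 × e^(-0.011 × 28)
Step 3: [A] = 1.73 × e^(-0.308)
Step 4: [A] = 1.73 × 0.734915 = 1.271 M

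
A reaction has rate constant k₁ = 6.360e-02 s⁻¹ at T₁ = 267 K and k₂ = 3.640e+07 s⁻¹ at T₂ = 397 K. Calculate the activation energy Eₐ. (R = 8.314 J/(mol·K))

136.7 kJ/mol

Step 1: Use the two-temperature Arrhenius form: ln(k₂/k₁) = -Eₐ/R × (1/T₂ - 1/T₁)
Step 2: ln(k₂/k₁) = ln(3.640e+07/6.360e-02) = ln(5.72327e+08) = 20.1652
Step 3: 1/T₂ - 1/T₁ = 1/397 - 1/267 = -1.226427e-03 K⁻¹
Step 4: Eₐ = -R × ln(k₂/k₁) / (1/T₂ - 1/T₁) = -8.314 × 20.1652 / -1.226427e-03
Step 5: Eₐ = 1.3670e+05 J/mol = 136.7 kJ/mol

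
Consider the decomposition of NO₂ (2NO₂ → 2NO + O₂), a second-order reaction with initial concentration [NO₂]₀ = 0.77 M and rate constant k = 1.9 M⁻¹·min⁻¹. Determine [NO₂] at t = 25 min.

0.02049 M

Step 1: For a second-order reaction: 1/[NO₂] = 1/[NO₂]₀ + kt
Step 2: 1/[NO₂] = 1/0.77 + 1.9 × 25
Step 3: 1/[NO₂] = 1.299 + 47.5 = 48.8
Step 4: [NO₂] = 1/48.8 = 0.02049 M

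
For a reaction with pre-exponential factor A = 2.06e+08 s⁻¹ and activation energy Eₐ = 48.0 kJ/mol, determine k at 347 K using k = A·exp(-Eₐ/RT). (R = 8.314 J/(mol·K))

1.22e+01 s⁻¹

Step 1: Use the Arrhenius equation: k = A × exp(-Eₐ/RT)
Step 2: Convert Eₐ to J/mol: 48.0 kJ/mol = 48000 J/mol
Step 3: Calculate the exponent: -Eₐ/(RT) = -48000/(8.314 × 347) = -16.63802
Step 4: k = 2.06e+08 × exp(-16.63802)
Step 5: k = 2.06e+08 × 5.94566e-08 = 1.2248e+01 s⁻¹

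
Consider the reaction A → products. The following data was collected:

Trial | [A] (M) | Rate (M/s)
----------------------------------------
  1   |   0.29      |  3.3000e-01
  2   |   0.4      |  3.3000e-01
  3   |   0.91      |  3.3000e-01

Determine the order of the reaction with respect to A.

zeroth order (0)

Step 1: Compare trials - when concentration changes, rate stays constant.
Step 2: rate₂/rate₁ = 3.3000e-01/3.3000e-01 = 1
Step 3: [A]₂/[A]₁ = 0.4/0.29 = 1.379
Step 4: Since rate ratio ≈ (conc ratio)^0, the reaction is zeroth order.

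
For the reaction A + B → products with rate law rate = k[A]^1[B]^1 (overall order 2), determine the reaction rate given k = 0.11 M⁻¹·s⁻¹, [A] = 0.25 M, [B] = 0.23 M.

0.006325 M/s

Step 1: The rate law is rate = k[A]^1[B]^1, overall order = 1+1 = 2
Step 2: Substitute values: rate = 0.11 × (0.25)^1 × (0.23)^1
Step 3: rate = 0.11 × 0.25 × 0.23 = 0.006325 M/s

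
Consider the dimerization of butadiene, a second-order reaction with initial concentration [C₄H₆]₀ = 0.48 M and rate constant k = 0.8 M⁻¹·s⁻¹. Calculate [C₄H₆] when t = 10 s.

0.09917 M

Step 1: For a second-order reaction: 1/[C₄H₆] = 1/[C₄H₆]₀ + kt
Step 2: 1/[C₄H₆] = 1/0.48 + 0.8 × 10
Step 3: 1/[C₄H₆] = 2.083 + 8 = 10.08
Step 4: [C₄H₆] = 1/10.08 = 0.09917 M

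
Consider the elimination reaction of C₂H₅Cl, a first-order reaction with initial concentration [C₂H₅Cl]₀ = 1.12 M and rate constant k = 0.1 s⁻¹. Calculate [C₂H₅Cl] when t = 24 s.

0.1016 M

Step 1: For a first-order reaction: [C₂H₅Cl] = [C₂H₅Cl]₀ × e^(-kt)
Step 2: [C₂H₅Cl] = 1.12 × e^(-0.1 × 24)
Step 3: [C₂H₅Cl] = 1.12 × e^(-2.4)
Step 4: [C₂H₅Cl] = 1.12 × 0.090718 = 0.1016 M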